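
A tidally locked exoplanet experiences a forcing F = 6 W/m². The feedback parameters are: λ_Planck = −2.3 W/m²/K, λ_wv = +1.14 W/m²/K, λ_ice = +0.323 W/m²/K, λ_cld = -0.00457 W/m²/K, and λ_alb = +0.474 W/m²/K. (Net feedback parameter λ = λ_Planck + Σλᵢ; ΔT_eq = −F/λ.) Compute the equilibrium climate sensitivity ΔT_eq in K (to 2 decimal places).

Net feedback parameter λ = (−2.3) + (+1.14) + (+0.323) + (-0.00457) + (+0.474) = -0.36757 W/m²/K.
ΔT = −F/λ = −6/(-0.36757) = 16.32 K.

16.32 K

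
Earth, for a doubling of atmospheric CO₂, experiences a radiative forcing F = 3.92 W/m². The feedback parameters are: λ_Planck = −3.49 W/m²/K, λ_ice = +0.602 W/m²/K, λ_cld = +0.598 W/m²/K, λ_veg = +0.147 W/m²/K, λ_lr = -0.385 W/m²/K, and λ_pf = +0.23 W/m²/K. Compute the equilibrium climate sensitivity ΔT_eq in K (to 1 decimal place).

1.7 K

Net feedback parameter λ = (−3.49) + (+0.602) + (+0.598) + (+0.147) + (-0.385) + (+0.23) = -2.298 W/m²/K.
ΔT = −F/λ = −3.92/(-2.298) = 1.7 K.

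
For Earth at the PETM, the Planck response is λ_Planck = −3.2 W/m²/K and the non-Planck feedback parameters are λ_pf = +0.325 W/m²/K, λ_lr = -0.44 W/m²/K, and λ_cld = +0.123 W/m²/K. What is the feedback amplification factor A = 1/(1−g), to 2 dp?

Convert to gains: g_pf = 0.325/3.2 = 0.1016; g_lr = -0.44/3.2 = -0.1375; g_cld = 0.123/3.2 = 0.03844.
Total gain g = 0.00254.
A = 1/(1 − 0.00254) = 1.00.

1.00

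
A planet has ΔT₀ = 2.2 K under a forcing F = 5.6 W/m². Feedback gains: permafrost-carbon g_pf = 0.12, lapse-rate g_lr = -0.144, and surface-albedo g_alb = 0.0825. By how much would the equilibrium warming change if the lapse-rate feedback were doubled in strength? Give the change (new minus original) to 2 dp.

-0.31 K

Original: g = 0.0585, ΔT = 2.2/(1−0.0585) = 2.3367 K.
With doubled lapse-rate: g' = -0.0855, ΔT' = 2.2/(1+0.0855) = 2.0267 K.
Change = 2.0267 − 2.3367 = -0.31 K.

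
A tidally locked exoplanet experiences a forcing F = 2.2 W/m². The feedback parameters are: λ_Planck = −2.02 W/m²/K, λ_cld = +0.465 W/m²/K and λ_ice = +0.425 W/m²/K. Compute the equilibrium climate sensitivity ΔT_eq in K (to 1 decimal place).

Net feedback parameter λ = (−2.02) + (+0.465) + (+0.425) = -1.13 W/m²/K.
ΔT = −F/λ = −2.2/(-1.13) = 1.9 K.

1.9 K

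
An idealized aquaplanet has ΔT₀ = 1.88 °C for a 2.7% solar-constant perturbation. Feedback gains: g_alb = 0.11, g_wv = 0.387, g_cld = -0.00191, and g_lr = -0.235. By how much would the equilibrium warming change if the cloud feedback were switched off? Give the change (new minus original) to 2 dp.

0.01 °C

Original: g = 0.26009, ΔT = 1.88/(1−0.26009) = 2.5408 °C.
Without cloud: g' = 0.262, ΔT' = 1.88/(1−0.262) = 2.5474 °C.
Change = 2.5474 − 2.5408 = 0.01 °C.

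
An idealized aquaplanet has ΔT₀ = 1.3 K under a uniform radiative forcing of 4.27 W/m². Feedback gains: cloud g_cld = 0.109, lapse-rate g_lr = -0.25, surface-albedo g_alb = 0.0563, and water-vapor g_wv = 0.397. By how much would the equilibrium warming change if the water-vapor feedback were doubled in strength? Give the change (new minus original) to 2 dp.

2.58 K

Original: g = 0.3123, ΔT = 1.3/(1−0.3123) = 1.8904 K.
With doubled water-vapor: g' = 0.7093, ΔT' = 1.3/(1−0.7093) = 4.4720 K.
Change = 4.4720 − 1.8904 = 2.58 K.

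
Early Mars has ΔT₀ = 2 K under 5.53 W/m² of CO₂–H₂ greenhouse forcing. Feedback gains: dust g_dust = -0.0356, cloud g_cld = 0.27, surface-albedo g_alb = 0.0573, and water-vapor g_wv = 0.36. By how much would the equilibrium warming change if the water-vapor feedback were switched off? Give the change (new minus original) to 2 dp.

-2.92 K

Original: g = 0.6517, ΔT = 2/(1−0.6517) = 5.7422 K.
Without water-vapor: g' = 0.2917, ΔT' = 2/(1−0.2917) = 2.8237 K.
Change = 2.8237 − 5.7422 = -2.92 K.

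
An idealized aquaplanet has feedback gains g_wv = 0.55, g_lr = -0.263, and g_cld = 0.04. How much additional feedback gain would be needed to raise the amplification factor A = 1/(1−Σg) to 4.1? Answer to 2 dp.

Current total gain = 0.327.
Target gain for A = 4.1: g* = 1 − 1/4.1 = 0.7561.
Additional gain needed = 0.7561 − 0.327 = 0.43.

0.43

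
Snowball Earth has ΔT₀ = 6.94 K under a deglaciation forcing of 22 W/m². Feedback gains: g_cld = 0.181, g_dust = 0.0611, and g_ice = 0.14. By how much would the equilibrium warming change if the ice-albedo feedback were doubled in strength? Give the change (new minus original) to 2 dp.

3.29 K

Original: g = 0.3821, ΔT = 6.94/(1−0.3821) = 11.2316 K.
With doubled ice-albedo: g' = 0.5221, ΔT' = 6.94/(1−0.5221) = 14.5219 K.
Change = 14.5219 − 11.2316 = 3.29 K.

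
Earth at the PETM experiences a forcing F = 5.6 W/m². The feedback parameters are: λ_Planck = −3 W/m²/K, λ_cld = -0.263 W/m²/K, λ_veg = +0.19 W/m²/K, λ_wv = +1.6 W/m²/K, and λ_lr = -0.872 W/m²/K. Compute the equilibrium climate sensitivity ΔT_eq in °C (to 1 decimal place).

2.4 °C

Net feedback parameter λ = (−3) + (-0.263) + (+0.19) + (+1.6) + (-0.872) = -2.345 W/m²/K.
ΔT = −F/λ = −5.6/(-2.345) = 2.4 °C.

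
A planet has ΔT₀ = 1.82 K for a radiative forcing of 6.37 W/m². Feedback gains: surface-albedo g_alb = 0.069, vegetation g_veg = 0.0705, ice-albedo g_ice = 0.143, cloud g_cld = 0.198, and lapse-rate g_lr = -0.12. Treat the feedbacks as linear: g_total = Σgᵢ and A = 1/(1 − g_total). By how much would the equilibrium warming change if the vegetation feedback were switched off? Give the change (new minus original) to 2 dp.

-0.28 K

Original: g = 0.3605, ΔT = 1.82/(1−0.3605) = 2.8460 K.
Without vegetation: g' = 0.29, ΔT' = 1.82/(1−0.29) = 2.5634 K.
Change = 2.5634 − 2.8460 = -0.28 K.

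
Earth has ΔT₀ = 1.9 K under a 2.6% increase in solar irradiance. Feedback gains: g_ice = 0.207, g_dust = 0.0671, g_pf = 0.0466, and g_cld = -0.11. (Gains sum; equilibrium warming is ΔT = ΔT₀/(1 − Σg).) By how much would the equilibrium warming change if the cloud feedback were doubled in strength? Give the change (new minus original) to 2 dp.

Original: g = 0.2107, ΔT = 1.9/(1−0.2107) = 2.4072 K.
With doubled cloud: g' = 0.1007, ΔT' = 1.9/(1−0.1007) = 2.1128 K.
Change = 2.1128 − 2.4072 = -0.29 K.

-0.29 K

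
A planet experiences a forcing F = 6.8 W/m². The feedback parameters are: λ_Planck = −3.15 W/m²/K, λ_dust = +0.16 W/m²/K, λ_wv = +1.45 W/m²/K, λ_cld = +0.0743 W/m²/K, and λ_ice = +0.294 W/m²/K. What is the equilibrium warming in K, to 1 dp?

Net feedback parameter λ = (−3.15) + (+0.16) + (+1.45) + (+0.0743) + (+0.294) = -1.1717 W/m²/K.
ΔT = −F/λ = −6.8/(-1.1717) = 5.8 K.

5.8 K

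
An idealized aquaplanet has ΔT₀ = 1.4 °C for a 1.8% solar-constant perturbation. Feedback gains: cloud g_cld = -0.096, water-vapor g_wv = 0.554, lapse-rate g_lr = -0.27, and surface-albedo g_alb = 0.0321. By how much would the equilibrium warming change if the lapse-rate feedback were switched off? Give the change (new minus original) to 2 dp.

Original: g = 0.2201, ΔT = 1.4/(1−0.2201) = 1.7951 °C.
Without lapse-rate: g' = 0.4901, ΔT' = 1.4/(1−0.4901) = 2.7456 °C.
Change = 2.7456 − 1.7951 = 0.95 °C.

0.95 °C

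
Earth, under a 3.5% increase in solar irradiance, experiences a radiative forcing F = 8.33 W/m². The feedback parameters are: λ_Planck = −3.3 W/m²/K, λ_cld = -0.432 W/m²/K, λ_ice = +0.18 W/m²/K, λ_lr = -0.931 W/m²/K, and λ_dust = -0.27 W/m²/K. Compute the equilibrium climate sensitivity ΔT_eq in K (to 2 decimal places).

1.75 K

Net feedback parameter λ = (−3.3) + (-0.432) + (+0.18) + (-0.931) + (-0.27) = -4.753 W/m²/K.
ΔT = −F/λ = −8.33/(-4.753) = 1.75 K.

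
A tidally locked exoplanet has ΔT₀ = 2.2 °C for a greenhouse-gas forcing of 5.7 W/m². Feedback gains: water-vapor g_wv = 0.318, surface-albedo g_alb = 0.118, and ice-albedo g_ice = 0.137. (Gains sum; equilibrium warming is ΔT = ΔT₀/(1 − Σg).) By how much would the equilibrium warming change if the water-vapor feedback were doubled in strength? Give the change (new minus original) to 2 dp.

Original: g = 0.573, ΔT = 2.2/(1−0.573) = 5.1522 °C.
With doubled water-vapor: g' = 0.891, ΔT' = 2.2/(1−0.891) = 20.1835 °C.
Change = 20.1835 − 5.1522 = 15.03 °C.

15.03 °C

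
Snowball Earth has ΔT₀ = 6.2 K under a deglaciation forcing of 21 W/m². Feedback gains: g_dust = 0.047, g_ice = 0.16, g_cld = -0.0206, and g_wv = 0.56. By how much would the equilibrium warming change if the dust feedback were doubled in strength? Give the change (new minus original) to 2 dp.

Original: g = 0.7464, ΔT = 6.2/(1−0.7464) = 24.4479 K.
With doubled dust: g' = 0.7934, ΔT' = 6.2/(1−0.7934) = 30.0097 K.
Change = 30.0097 − 24.4479 = 5.56 K.

5.56 K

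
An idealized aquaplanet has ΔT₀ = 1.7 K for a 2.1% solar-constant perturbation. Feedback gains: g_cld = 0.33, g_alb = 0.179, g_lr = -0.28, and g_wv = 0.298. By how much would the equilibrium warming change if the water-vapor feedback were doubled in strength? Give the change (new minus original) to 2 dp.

6.12 K

Original: g = 0.527, ΔT = 1.7/(1−0.527) = 3.5941 K.
With doubled water-vapor: g' = 0.825, ΔT' = 1.7/(1−0.825) = 9.7143 K.
Change = 9.7143 − 3.5941 = 6.12 K.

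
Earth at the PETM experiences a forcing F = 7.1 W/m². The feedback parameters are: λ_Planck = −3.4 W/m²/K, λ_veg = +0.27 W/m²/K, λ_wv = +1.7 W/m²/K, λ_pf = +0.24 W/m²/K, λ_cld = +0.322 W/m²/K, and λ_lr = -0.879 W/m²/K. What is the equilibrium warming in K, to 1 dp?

Net feedback parameter λ = (−3.4) + (+0.27) + (+1.7) + (+0.24) + (+0.322) + (-0.879) = -1.747 W/m²/K.
ΔT = −F/λ = −7.1/(-1.747) = 4.1 K.

4.1 K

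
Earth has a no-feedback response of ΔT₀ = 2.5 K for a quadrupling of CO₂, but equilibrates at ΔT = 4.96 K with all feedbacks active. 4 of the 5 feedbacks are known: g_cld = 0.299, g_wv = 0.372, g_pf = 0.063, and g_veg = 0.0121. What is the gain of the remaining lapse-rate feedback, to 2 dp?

-0.25

Amplification A = ΔT/ΔT₀ = 4.96/2.5 = 1.984.
Total gain g = 1 − 1/A = 1 − 1/1.984 = 0.496.
Known gains sum to 0.299 + 0.372 + 0.063 + 0.0121 = 0.7461.
g_lr = 0.496 − 0.7461 = -0.25.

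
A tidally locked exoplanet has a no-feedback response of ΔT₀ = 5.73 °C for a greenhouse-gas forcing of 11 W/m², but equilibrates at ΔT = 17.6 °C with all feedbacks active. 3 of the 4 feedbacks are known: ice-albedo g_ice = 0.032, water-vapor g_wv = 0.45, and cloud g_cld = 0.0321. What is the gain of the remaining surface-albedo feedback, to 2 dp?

0.16

Amplification A = ΔT/ΔT₀ = 17.6/5.73 = 3.072.
Total gain g = 1 − 1/A = 1 − 1/3.072 = 0.6745.
Known gains sum to 0.032 + 0.45 + 0.0321 = 0.5141.
g_alb = 0.6745 − 0.5141 = 0.16.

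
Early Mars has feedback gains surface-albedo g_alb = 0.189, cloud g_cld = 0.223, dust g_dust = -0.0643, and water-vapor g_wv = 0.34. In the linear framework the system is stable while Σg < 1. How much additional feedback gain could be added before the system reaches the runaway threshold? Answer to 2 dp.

Current total gain = 0.189 + 0.223 − 0.0643 + 0.34 = 0.6877.
Margin to runaway = 1 − 0.6877 = 0.31.

0.31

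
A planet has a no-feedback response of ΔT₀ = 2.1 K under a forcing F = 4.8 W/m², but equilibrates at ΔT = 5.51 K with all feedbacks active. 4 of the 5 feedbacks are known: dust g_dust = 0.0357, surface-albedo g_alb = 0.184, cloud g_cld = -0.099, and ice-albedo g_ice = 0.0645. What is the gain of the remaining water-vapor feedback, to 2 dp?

Amplification A = ΔT/ΔT₀ = 5.51/2.1 = 2.624.
Total gain g = 1 − 1/A = 1 − 1/2.624 = 0.6189.
Known gains sum to 0.0357 + 0.184 − 0.099 + 0.0645 = 0.1852.
g_wv = 0.6189 − 0.1852 = 0.43.

0.43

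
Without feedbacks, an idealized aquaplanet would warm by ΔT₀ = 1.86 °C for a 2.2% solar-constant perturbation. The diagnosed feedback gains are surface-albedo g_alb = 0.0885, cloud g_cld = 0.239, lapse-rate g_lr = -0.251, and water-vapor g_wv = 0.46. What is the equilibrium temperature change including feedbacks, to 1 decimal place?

Total gain g = 0.0885 + 0.239 − 0.251 + 0.46 = 0.5365.
Amplification A = 1/(1 − 0.5365) = 2.157.
ΔT = 1.86 × 2.157 = 4.0 °C.

4.0 °C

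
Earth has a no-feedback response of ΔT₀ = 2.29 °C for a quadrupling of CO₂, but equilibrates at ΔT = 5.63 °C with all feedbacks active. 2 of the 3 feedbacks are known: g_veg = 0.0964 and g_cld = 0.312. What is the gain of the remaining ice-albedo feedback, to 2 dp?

Amplification A = ΔT/ΔT₀ = 5.63/2.29 = 2.459.
Total gain g = 1 − 1/A = 1 − 1/2.459 = 0.5933.
Known gains sum to 0.0964 + 0.312 = 0.4084.
g_ice = 0.5933 − 0.4084 = 0.18.

0.18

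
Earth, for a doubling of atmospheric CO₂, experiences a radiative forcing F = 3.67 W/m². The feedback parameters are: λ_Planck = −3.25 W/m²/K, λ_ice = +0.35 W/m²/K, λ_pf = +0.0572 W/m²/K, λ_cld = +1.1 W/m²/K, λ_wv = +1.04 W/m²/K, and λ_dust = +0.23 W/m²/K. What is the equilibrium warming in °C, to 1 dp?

Net feedback parameter λ = (−3.25) + (+0.35) + (+0.0572) + (+1.1) + (+1.04) + (+0.23) = -0.4728 W/m²/K.
ΔT = −F/λ = −3.67/(-0.4728) = 7.8 °C.

7.8 °C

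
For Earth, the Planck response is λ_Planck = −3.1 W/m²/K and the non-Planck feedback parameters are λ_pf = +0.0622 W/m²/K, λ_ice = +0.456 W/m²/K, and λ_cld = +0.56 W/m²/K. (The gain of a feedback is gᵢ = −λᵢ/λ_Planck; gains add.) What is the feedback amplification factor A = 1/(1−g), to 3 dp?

Convert to gains: g_pf = 0.0622/3.1 = 0.02006; g_ice = 0.456/3.1 = 0.1471; g_cld = 0.56/3.1 = 0.1806.
Total gain g = 0.34776.
A = 1/(1 − 0.34776) = 1.533.

1.533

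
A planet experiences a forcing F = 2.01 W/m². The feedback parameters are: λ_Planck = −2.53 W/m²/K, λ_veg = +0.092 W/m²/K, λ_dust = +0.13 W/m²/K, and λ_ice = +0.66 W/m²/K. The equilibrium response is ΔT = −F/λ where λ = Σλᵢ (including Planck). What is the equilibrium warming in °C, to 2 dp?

Net feedback parameter λ = (−2.53) + (+0.092) + (+0.13) + (+0.66) = -1.648 W/m²/K.
ΔT = −F/λ = −2.01/(-1.648) = 1.22 °C.

1.22 °C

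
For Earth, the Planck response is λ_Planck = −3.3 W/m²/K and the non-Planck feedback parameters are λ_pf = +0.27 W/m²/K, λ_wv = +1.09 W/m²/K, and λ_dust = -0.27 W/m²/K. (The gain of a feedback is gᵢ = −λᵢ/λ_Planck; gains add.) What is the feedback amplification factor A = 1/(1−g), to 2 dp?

1.49

Convert to gains: g_pf = 0.27/3.3 = 0.08182; g_wv = 1.09/3.3 = 0.3303; g_dust = -0.27/3.3 = -0.08182.
Total gain g = 0.3303.
A = 1/(1 − 0.3303) = 1.49.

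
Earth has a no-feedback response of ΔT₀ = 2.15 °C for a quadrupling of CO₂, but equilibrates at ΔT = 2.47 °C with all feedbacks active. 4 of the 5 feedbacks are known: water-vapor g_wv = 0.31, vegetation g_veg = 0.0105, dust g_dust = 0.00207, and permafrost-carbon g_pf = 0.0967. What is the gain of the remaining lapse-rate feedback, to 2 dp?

Amplification A = ΔT/ΔT₀ = 2.47/2.15 = 1.149.
Total gain g = 1 − 1/A = 1 − 1/1.149 = 0.1297.
Known gains sum to 0.31 + 0.0105 + 0.00207 + 0.0967 = 0.41927.
g_lr = 0.1297 − 0.41927 = -0.29.

-0.29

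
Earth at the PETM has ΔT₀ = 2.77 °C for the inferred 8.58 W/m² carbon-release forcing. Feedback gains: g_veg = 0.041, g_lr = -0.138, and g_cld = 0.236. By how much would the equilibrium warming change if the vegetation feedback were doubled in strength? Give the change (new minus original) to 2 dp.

0.16 °C

Original: g = 0.139, ΔT = 2.77/(1−0.139) = 3.2172 °C.
With doubled vegetation: g' = 0.18, ΔT' = 2.77/(1−0.18) = 3.3780 °C.
Change = 3.3780 − 3.2172 = 0.16 °C.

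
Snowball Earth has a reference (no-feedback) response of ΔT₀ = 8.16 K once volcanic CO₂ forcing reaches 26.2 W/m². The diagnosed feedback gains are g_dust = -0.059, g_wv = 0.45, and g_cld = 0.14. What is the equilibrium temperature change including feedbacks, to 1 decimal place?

17.4 K

Total gain g = -0.059 + 0.45 + 0.14 = 0.531.
Amplification A = 1/(1 − 0.531) = 2.132.
ΔT = 8.16 × 2.132 = 17.4 K.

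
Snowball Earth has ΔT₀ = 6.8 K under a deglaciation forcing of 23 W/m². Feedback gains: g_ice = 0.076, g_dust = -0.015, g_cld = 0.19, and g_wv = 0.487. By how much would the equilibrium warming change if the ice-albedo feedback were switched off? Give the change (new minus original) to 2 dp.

Original: g = 0.738, ΔT = 6.8/(1−0.738) = 25.9542 K.
Without ice-albedo: g' = 0.662, ΔT' = 6.8/(1−0.662) = 20.1183 K.
Change = 20.1183 − 25.9542 = -5.84 K.

-5.84 K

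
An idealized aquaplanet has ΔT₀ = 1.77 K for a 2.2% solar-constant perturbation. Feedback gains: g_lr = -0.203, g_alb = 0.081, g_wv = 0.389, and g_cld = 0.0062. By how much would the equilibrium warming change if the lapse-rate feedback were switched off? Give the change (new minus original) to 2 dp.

Original: g = 0.2732, ΔT = 1.77/(1−0.2732) = 2.4353 K.
Without lapse-rate: g' = 0.4762, ΔT' = 1.77/(1−0.4762) = 3.3792 K.
Change = 3.3792 − 2.4353 = 0.94 K.

0.94 K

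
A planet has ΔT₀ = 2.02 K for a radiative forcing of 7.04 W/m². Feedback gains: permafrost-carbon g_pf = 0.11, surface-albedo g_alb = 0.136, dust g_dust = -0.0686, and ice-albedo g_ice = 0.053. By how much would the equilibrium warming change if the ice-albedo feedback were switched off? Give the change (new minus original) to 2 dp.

Original: g = 0.2304, ΔT = 2.02/(1−0.2304) = 2.6247 K.
Without ice-albedo: g' = 0.1774, ΔT' = 2.02/(1−0.1774) = 2.4556 K.
Change = 2.4556 − 2.6247 = -0.17 K.

-0.17 K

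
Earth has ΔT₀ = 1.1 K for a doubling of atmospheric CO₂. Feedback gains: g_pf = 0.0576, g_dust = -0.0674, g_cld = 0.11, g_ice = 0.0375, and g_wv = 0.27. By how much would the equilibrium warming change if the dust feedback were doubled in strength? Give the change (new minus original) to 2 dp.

Original: g = 0.4077, ΔT = 1.1/(1−0.4077) = 1.8572 K.
With doubled dust: g' = 0.3403, ΔT' = 1.1/(1−0.3403) = 1.6674 K.
Change = 1.6674 − 1.8572 = -0.19 K.

-0.19 K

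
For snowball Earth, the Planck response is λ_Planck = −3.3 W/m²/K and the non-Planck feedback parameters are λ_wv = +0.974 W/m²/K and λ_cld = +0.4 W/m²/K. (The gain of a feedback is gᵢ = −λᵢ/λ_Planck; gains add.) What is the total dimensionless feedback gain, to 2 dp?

Convert to gains: g_wv = 0.974/3.3 = 0.2952; g_cld = 0.4/3.3 = 0.1212.
Total gain g = 0.4164.

0.42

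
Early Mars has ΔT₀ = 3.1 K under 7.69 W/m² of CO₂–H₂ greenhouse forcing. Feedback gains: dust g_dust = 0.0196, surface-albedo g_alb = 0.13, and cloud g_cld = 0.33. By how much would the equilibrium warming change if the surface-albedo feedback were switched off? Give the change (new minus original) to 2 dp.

Original: g = 0.4796, ΔT = 3.1/(1−0.4796) = 5.9570 K.
Without surface-albedo: g' = 0.3496, ΔT' = 3.1/(1−0.3496) = 4.7663 K.
Change = 4.7663 − 5.9570 = -1.19 K.

-1.19 K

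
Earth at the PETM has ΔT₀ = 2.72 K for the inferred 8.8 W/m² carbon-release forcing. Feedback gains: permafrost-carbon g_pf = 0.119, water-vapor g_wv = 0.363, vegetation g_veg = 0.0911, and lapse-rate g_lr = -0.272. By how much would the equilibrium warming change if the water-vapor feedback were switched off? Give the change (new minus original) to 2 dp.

Original: g = 0.3011, ΔT = 2.72/(1−0.3011) = 3.8918 K.
Without water-vapor: g' = -0.0619, ΔT' = 2.72/(1+0.0619) = 2.5614 K.
Change = 2.5614 − 3.8918 = -1.33 K.

-1.33 K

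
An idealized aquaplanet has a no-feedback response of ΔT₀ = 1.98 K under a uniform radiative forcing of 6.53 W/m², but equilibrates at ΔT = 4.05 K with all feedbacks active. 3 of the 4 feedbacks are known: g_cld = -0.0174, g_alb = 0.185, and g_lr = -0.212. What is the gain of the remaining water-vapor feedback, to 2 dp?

0.56

Amplification A = ΔT/ΔT₀ = 4.05/1.98 = 2.045.
Total gain g = 1 − 1/A = 1 − 1/2.045 = 0.511.
Known gains sum to -0.0174 + 0.185 − 0.212 = -0.0444.
g_wv = 0.511 + 0.0444 = 0.56.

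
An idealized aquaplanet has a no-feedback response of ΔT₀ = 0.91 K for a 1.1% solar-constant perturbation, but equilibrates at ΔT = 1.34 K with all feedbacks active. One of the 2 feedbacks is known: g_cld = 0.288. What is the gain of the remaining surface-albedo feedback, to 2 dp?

0.03

Amplification A = ΔT/ΔT₀ = 1.34/0.91 = 1.473.
Total gain g = 1 − 1/A = 1 − 1/1.473 = 0.3211.
The known gain is 0.288.
g_alb = 0.3211 − 0.288 = 0.03.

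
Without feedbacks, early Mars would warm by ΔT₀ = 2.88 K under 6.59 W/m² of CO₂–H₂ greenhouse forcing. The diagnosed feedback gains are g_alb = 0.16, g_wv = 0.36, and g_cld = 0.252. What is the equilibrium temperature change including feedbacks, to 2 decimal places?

Total gain g = 0.16 + 0.36 + 0.252 = 0.772.
Amplification A = 1/(1 − 0.772) = 4.386.
ΔT = 2.88 × 4.386 = 12.63 K.

12.63 K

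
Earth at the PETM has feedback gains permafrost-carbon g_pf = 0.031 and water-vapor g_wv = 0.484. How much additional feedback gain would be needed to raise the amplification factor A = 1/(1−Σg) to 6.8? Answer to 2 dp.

0.34

Current total gain = 0.515.
Target gain for A = 6.8: g* = 1 − 1/6.8 = 0.8529.
Additional gain needed = 0.8529 − 0.515 = 0.34.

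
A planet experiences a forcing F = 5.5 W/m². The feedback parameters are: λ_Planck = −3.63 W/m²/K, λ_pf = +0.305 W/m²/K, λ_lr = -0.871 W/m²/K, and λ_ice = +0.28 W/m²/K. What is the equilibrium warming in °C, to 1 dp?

1.4 °C

Net feedback parameter λ = (−3.63) + (+0.305) + (-0.871) + (+0.28) = -3.916 W/m²/K.
ΔT = −F/λ = −5.5/(-3.916) = 1.4 °C.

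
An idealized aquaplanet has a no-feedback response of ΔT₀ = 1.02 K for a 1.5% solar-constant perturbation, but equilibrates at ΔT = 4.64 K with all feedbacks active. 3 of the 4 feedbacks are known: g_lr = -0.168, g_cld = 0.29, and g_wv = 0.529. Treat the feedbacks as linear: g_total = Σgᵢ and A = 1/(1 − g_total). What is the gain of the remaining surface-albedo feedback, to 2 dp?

0.13

Amplification A = ΔT/ΔT₀ = 4.64/1.02 = 4.549.
Total gain g = 1 − 1/A = 1 − 1/4.549 = 0.7802.
Known gains sum to -0.168 + 0.29 + 0.529 = 0.651.
g_alb = 0.7802 − 0.651 = 0.13.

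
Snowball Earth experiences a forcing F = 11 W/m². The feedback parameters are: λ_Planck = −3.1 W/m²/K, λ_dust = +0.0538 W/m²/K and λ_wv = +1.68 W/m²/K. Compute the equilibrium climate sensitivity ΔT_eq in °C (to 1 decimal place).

8.1 °C

Net feedback parameter λ = (−3.1) + (+0.0538) + (+1.68) = -1.3662 W/m²/K.
ΔT = −F/λ = −11/(-1.3662) = 8.1 °C.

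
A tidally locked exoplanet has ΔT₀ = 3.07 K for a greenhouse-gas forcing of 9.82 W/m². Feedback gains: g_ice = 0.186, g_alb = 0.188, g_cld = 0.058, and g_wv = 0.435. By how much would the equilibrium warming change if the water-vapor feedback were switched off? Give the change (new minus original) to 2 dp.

-17.68 K

Original: g = 0.867, ΔT = 3.07/(1−0.867) = 23.0827 K.
Without water-vapor: g' = 0.432, ΔT' = 3.07/(1−0.432) = 5.4049 K.
Change = 5.4049 − 23.0827 = -17.68 K.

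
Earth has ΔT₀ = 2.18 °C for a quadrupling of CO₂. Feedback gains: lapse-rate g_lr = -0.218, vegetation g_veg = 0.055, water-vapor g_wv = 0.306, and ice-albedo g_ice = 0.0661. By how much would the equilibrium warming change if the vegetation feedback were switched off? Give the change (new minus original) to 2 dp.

Original: g = 0.2091, ΔT = 2.18/(1−0.2091) = 2.7564 °C.
Without vegetation: g' = 0.1541, ΔT' = 2.18/(1−0.1541) = 2.5771 °C.
Change = 2.5771 − 2.7564 = -0.18 °C.

-0.18 °C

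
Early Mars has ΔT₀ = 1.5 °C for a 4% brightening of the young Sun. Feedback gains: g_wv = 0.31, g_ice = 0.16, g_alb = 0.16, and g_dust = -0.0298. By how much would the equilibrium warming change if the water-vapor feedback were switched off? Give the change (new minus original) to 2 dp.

Original: g = 0.6002, ΔT = 1.5/(1−0.6002) = 3.7519 °C.
Without water-vapor: g' = 0.2902, ΔT' = 1.5/(1−0.2902) = 2.1133 °C.
Change = 2.1133 − 3.7519 = -1.64 °C.

-1.64 °C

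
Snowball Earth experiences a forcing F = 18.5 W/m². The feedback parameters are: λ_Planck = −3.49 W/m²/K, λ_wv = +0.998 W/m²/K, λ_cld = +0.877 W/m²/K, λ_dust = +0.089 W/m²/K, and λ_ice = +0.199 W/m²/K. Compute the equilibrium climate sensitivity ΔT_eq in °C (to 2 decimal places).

Net feedback parameter λ = (−3.49) + (+0.998) + (+0.877) + (+0.089) + (+0.199) = -1.327 W/m²/K.
ΔT = −F/λ = −18.5/(-1.327) = 13.94 °C.

13.94 °C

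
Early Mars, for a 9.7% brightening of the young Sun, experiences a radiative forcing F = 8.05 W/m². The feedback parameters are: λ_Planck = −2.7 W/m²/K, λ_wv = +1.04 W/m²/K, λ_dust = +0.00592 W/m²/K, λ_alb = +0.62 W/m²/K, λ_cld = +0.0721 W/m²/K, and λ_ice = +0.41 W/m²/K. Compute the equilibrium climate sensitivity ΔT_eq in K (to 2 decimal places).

Net feedback parameter λ = (−2.7) + (+1.04) + (+0.00592) + (+0.62) + (+0.0721) + (+0.41) = -0.55198 W/m²/K.
ΔT = −F/λ = −8.05/(-0.55198) = 14.58 K.

14.58 K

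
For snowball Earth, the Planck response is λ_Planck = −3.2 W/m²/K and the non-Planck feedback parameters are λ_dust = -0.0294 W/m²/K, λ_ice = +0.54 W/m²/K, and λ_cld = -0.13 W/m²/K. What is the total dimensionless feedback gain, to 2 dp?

0.12

Convert to gains: g_dust = -0.0294/3.2 = -0.009187; g_ice = 0.54/3.2 = 0.1688; g_cld = -0.13/3.2 = -0.04063.
Total gain g = 0.118983.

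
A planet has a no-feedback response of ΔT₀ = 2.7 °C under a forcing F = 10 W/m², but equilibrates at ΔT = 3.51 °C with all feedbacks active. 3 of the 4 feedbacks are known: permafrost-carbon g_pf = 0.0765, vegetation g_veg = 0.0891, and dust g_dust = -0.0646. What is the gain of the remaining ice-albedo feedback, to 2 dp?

Amplification A = ΔT/ΔT₀ = 3.51/2.7 = 1.3.
Total gain g = 1 − 1/A = 1 − 1/1.3 = 0.2308.
Known gains sum to 0.0765 + 0.0891 − 0.0646 = 0.101.
g_ice = 0.2308 − 0.101 = 0.13.

0.13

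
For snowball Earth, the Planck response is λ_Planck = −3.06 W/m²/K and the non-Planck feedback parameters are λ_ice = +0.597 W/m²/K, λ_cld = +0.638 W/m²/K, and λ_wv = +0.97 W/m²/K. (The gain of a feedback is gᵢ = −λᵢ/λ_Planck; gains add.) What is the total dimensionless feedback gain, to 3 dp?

Convert to gains: g_ice = 0.597/3.06 = 0.1951; g_cld = 0.638/3.06 = 0.2085; g_wv = 0.97/3.06 = 0.317.
Total gain g = 0.7206.

0.721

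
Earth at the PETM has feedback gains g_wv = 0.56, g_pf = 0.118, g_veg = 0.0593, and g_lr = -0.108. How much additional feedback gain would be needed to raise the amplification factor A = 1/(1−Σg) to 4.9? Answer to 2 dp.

0.17

Current total gain = 0.6293.
Target gain for A = 4.9: g* = 1 − 1/4.9 = 0.7959.
Additional gain needed = 0.7959 − 0.6293 = 0.17.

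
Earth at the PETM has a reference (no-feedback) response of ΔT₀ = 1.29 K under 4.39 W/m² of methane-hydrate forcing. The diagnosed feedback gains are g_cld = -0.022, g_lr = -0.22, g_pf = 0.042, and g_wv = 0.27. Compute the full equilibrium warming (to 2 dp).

Total gain g = -0.022 − 0.22 + 0.042 + 0.27 = 0.07.
Amplification A = 1/(1 − 0.07) = 1.075.
ΔT = 1.29 × 1.075 = 1.39 K.

1.39 K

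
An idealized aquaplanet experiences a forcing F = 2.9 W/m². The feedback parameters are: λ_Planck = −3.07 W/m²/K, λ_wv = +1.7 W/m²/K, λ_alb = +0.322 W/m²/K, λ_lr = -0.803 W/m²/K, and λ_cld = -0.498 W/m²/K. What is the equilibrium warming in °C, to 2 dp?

Net feedback parameter λ = (−3.07) + (+1.7) + (+0.322) + (-0.803) + (-0.498) = -2.349 W/m²/K.
ΔT = −F/λ = −2.9/(-2.349) = 1.23 °C.

1.23 °C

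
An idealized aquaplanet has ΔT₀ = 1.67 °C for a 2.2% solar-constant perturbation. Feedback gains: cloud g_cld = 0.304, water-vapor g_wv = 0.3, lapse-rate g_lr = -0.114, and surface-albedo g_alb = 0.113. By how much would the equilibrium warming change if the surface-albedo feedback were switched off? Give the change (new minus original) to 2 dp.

-0.93 °C

Original: g = 0.603, ΔT = 1.67/(1−0.603) = 4.2065 °C.
Without surface-albedo: g' = 0.49, ΔT' = 1.67/(1−0.49) = 3.2745 °C.
Change = 3.2745 − 4.2065 = -0.93 °C.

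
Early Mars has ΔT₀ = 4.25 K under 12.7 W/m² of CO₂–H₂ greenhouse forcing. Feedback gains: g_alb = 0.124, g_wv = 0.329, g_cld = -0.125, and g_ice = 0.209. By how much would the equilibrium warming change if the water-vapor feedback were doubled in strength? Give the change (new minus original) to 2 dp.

Original: g = 0.537, ΔT = 4.25/(1−0.537) = 9.1793 K.
With doubled water-vapor: g' = 0.866, ΔT' = 4.25/(1−0.866) = 31.7164 K.
Change = 31.7164 − 9.1793 = 22.54 K.

22.54 K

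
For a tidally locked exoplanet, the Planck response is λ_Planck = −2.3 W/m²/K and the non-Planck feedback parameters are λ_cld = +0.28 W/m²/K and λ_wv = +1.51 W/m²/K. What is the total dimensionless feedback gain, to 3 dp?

0.778

Convert to gains: g_cld = 0.28/2.3 = 0.1217; g_wv = 1.51/2.3 = 0.6565.
Total gain g = 0.7782.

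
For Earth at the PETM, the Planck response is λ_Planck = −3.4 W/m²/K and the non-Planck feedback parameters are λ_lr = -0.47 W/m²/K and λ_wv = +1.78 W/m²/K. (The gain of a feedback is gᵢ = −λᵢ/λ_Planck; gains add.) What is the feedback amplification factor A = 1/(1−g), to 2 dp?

1.63

Convert to gains: g_lr = -0.47/3.4 = -0.1382; g_wv = 1.78/3.4 = 0.5235.
Total gain g = 0.3853.
A = 1/(1 − 0.3853) = 1.63.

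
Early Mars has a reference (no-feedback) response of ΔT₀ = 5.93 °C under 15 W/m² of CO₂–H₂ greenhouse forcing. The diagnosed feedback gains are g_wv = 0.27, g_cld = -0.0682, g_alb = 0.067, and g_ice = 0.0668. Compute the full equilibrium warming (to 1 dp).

8.9 °C

Total gain g = 0.27 − 0.0682 + 0.067 + 0.0668 = 0.3356.
Amplification A = 1/(1 − 0.3356) = 1.505.
ΔT = 5.93 × 1.505 = 8.9 °C.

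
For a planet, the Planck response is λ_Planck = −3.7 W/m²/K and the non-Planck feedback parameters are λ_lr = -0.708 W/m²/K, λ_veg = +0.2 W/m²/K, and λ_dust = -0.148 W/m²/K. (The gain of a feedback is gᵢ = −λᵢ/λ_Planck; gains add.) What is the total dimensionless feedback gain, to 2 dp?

Convert to gains: g_lr = -0.708/3.7 = -0.1914; g_veg = 0.2/3.7 = 0.05405; g_dust = -0.148/3.7 = -0.04.
Total gain g = -0.17735.

-0.18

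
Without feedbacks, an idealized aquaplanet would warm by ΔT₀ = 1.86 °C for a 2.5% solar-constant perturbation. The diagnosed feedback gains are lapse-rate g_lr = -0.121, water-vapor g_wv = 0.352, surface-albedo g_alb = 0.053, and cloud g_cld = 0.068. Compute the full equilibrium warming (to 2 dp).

2.87 °C

Total gain g = -0.121 + 0.352 + 0.053 + 0.068 = 0.352.
Amplification A = 1/(1 − 0.352) = 1.543.
ΔT = 1.86 × 1.543 = 2.87 °C.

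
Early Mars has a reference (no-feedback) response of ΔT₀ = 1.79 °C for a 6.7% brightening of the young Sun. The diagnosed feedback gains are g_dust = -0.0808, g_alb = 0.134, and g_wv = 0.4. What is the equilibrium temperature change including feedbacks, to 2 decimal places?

3.27 °C

Total gain g = -0.0808 + 0.134 + 0.4 = 0.4532.
Amplification A = 1/(1 − 0.4532) = 1.829.
ΔT = 1.79 × 1.829 = 3.27 °C.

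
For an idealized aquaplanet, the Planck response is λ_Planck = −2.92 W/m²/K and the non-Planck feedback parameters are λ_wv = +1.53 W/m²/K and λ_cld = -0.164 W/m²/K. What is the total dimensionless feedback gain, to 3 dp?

0.468

Convert to gains: g_wv = 1.53/2.92 = 0.524; g_cld = -0.164/2.92 = -0.05616.
Total gain g = 0.46784.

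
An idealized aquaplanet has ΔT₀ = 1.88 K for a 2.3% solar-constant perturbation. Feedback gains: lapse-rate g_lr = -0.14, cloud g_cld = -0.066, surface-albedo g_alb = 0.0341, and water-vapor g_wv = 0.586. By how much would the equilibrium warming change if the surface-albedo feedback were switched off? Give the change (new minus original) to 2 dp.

-0.18 K

Original: g = 0.4141, ΔT = 1.88/(1−0.4141) = 3.2087 K.
Without surface-albedo: g' = 0.38, ΔT' = 1.88/(1−0.38) = 3.0323 K.
Change = 3.0323 − 3.2087 = -0.18 K.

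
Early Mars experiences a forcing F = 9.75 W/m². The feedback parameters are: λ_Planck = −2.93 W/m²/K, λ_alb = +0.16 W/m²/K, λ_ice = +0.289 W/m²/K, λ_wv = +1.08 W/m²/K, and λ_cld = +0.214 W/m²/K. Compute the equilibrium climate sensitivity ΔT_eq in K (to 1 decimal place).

Net feedback parameter λ = (−2.93) + (+0.16) + (+0.289) + (+1.08) + (+0.214) = -1.187 W/m²/K.
ΔT = −F/λ = −9.75/(-1.187) = 8.2 K.

8.2 K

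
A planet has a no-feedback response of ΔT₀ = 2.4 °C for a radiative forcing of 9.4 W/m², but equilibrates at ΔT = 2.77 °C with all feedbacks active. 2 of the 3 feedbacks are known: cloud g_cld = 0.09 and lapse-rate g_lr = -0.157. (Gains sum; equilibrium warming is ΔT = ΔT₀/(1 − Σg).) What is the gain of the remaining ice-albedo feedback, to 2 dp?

0.20

Amplification A = ΔT/ΔT₀ = 2.77/2.4 = 1.154.
Total gain g = 1 − 1/A = 1 − 1/1.154 = 0.1334.
Known gains sum to 0.09 − 0.157 = -0.067.
g_ice = 0.1334 + 0.067 = 0.20.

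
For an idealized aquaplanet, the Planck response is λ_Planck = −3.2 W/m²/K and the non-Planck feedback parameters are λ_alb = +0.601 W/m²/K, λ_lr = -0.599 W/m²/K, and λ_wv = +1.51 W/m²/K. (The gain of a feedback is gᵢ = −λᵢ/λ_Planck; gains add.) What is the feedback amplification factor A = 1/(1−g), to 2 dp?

Convert to gains: g_alb = 0.601/3.2 = 0.1878; g_lr = -0.599/3.2 = -0.1872; g_wv = 1.51/3.2 = 0.4719.
Total gain g = 0.4725.
A = 1/(1 − 0.4725) = 1.90.

1.90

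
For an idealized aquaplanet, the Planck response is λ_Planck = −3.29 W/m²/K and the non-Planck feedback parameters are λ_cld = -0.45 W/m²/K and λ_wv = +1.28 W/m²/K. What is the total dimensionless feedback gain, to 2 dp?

0.25

Convert to gains: g_cld = -0.45/3.29 = -0.1368; g_wv = 1.28/3.29 = 0.3891.
Total gain g = 0.2523.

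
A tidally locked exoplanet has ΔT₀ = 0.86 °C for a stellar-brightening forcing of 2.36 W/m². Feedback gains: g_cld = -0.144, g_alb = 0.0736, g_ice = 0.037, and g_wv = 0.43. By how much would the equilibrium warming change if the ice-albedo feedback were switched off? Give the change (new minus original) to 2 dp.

Original: g = 0.3966, ΔT = 0.86/(1−0.3966) = 1.4253 °C.
Without ice-albedo: g' = 0.3596, ΔT' = 0.86/(1−0.3596) = 1.3429 °C.
Change = 1.3429 − 1.4253 = -0.08 °C.

-0.08 °C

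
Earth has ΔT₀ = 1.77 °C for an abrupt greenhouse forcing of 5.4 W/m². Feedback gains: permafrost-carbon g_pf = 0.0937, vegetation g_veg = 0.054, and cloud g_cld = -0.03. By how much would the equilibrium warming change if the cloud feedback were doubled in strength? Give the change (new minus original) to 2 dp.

Original: g = 0.1177, ΔT = 1.77/(1−0.1177) = 2.0061 °C.
With doubled cloud: g' = 0.0877, ΔT' = 1.77/(1−0.0877) = 1.9402 °C.
Change = 1.9402 − 2.0061 = -0.07 °C.

-0.07 °C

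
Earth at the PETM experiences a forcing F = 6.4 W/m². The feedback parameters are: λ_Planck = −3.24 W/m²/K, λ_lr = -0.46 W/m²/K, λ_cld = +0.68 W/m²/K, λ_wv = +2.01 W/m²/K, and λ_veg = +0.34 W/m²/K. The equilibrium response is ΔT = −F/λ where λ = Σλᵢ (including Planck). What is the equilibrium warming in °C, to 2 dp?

Net feedback parameter λ = (−3.24) + (-0.46) + (+0.68) + (+2.01) + (+0.34) = -0.67 W/m²/K.
ΔT = −F/λ = −6.4/(-0.67) = 9.55 °C.

9.55 °C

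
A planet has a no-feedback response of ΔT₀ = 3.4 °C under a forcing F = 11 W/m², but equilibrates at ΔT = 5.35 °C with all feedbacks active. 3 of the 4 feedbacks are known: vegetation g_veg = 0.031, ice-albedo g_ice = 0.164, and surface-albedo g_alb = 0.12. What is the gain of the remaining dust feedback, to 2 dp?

0.05

Amplification A = ΔT/ΔT₀ = 5.35/3.4 = 1.574.
Total gain g = 1 − 1/A = 1 − 1/1.574 = 0.3647.
Known gains sum to 0.031 + 0.164 + 0.12 = 0.315.
g_dust = 0.3647 − 0.315 = 0.05.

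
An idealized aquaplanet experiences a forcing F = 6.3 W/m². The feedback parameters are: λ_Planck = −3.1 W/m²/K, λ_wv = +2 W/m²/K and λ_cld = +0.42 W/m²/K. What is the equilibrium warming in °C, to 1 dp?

9.3 °C

Net feedback parameter λ = (−3.1) + (+2) + (+0.42) = -0.68 W/m²/K.
ΔT = −F/λ = −6.3/(-0.68) = 9.3 °C.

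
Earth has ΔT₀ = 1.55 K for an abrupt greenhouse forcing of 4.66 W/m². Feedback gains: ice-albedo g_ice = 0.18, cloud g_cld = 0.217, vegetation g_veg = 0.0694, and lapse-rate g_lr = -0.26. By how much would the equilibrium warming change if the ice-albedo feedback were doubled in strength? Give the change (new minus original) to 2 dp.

0.57 K

Original: g = 0.2064, ΔT = 1.55/(1−0.2064) = 1.9531 K.
With doubled ice-albedo: g' = 0.3864, ΔT' = 1.55/(1−0.3864) = 2.5261 K.
Change = 2.5261 − 1.9531 = 0.57 K.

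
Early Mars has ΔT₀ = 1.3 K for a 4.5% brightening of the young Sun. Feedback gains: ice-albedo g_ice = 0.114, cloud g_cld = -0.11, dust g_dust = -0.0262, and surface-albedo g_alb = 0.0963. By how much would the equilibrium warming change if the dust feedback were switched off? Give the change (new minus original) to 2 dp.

Original: g = 0.0741, ΔT = 1.3/(1−0.0741) = 1.4040 K.
Without dust: g' = 0.1003, ΔT' = 1.3/(1−0.1003) = 1.4449 K.
Change = 1.4449 − 1.4040 = 0.04 K.

0.04 K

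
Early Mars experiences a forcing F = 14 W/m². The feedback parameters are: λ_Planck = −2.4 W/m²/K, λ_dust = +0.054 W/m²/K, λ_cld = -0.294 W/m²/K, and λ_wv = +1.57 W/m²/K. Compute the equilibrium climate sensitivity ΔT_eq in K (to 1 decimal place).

13.1 K

Net feedback parameter λ = (−2.4) + (+0.054) + (-0.294) + (+1.57) = -1.07 W/m²/K.
ΔT = −F/λ = −14/(-1.07) = 13.1 K.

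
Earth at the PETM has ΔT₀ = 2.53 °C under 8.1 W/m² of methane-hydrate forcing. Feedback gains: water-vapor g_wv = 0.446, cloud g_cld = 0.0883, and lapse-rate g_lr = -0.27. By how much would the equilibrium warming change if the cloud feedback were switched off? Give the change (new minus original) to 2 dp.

Original: g = 0.2643, ΔT = 2.53/(1−0.2643) = 3.4389 °C.
Without cloud: g' = 0.176, ΔT' = 2.53/(1−0.176) = 3.0704 °C.
Change = 3.0704 − 3.4389 = -0.37 °C.

-0.37 °C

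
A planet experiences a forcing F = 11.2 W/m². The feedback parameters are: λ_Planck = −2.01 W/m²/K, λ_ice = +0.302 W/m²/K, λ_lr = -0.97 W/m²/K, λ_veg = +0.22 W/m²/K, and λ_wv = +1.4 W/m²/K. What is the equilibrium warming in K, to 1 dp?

10.6 K

Net feedback parameter λ = (−2.01) + (+0.302) + (-0.97) + (+0.22) + (+1.4) = -1.058 W/m²/K.
ΔT = −F/λ = −11.2/(-1.058) = 10.6 K.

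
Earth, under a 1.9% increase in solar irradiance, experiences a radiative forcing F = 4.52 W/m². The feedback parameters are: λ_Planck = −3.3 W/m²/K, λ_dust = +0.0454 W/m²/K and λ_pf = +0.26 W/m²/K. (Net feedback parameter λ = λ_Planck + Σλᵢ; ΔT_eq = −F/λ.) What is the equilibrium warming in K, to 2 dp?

Net feedback parameter λ = (−3.3) + (+0.0454) + (+0.26) = -2.9946 W/m²/K.
ΔT = −F/λ = −4.52/(-2.9946) = 1.51 K.

1.51 K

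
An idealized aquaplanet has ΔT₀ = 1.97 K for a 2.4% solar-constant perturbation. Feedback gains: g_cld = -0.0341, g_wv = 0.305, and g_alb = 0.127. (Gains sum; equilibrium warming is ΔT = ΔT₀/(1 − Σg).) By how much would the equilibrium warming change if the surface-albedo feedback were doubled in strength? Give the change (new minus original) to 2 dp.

Original: g = 0.3979, ΔT = 1.97/(1−0.3979) = 3.2719 K.
With doubled surface-albedo: g' = 0.5249, ΔT' = 1.97/(1−0.5249) = 4.1465 K.
Change = 4.1465 − 3.2719 = 0.87 K.

0.87 K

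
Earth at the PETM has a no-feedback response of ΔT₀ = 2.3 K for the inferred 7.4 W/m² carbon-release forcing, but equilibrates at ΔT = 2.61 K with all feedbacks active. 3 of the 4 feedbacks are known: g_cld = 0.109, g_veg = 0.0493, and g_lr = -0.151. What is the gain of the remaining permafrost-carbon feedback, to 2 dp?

0.11

Amplification A = ΔT/ΔT₀ = 2.61/2.3 = 1.135.
Total gain g = 1 − 1/A = 1 − 1/1.135 = 0.1189.
Known gains sum to 0.109 + 0.0493 − 0.151 = 0.0073.
g_pf = 0.1189 − 0.0073 = 0.11.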